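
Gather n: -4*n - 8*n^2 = -8*n^2 - 4*n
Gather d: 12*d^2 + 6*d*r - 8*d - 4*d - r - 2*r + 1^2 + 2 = 12*d^2 + d*(6*r - 12) - 3*r + 3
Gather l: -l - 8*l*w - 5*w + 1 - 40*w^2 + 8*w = l*(-8*w - 1) - 40*w^2 + 3*w + 1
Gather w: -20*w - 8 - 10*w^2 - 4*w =-10*w^2 - 24*w - 8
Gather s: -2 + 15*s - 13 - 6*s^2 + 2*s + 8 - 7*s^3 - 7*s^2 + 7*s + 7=-7*s^3 - 13*s^2 + 24*s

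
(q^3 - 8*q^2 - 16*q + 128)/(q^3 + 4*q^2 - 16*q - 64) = (q - 8)/(q + 4)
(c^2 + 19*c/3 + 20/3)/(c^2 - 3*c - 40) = (c + 4/3)/(c - 8)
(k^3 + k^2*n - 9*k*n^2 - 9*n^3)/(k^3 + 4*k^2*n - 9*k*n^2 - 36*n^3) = (k + n)/(k + 4*n)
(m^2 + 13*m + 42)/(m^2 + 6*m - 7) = (m + 6)/(m - 1)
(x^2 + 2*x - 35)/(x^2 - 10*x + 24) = (x^2 + 2*x - 35)/(x^2 - 10*x + 24)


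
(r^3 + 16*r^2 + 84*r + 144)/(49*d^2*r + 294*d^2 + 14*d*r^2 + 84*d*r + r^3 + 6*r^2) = (r^2 + 10*r + 24)/(49*d^2 + 14*d*r + r^2)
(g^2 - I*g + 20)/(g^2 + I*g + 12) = (g - 5*I)/(g - 3*I)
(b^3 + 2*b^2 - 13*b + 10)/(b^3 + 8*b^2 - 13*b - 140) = (b^2 - 3*b + 2)/(b^2 + 3*b - 28)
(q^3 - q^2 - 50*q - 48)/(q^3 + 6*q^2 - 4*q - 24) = (q^2 - 7*q - 8)/(q^2 - 4)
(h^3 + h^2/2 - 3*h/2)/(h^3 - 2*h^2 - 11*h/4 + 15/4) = 2*h/(2*h - 5)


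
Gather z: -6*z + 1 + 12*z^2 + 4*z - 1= 12*z^2 - 2*z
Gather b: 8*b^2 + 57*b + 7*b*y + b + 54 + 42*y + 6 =8*b^2 + b*(7*y + 58) + 42*y + 60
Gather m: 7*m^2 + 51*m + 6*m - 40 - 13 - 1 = 7*m^2 + 57*m - 54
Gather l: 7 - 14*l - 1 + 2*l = 6 - 12*l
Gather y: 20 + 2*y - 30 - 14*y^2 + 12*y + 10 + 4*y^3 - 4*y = 4*y^3 - 14*y^2 + 10*y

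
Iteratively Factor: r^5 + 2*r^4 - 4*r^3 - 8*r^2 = (r)*(r^4 + 2*r^3 - 4*r^2 - 8*r) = r*(r - 2)*(r^3 + 4*r^2 + 4*r) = r^2*(r - 2)*(r^2 + 4*r + 4) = r^2*(r - 2)*(r + 2)*(r + 2)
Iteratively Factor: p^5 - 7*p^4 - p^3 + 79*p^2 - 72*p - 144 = (p + 1)*(p^4 - 8*p^3 + 7*p^2 + 72*p - 144) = (p - 4)*(p + 1)*(p^3 - 4*p^2 - 9*p + 36) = (p - 4)*(p + 1)*(p + 3)*(p^2 - 7*p + 12) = (p - 4)*(p - 3)*(p + 1)*(p + 3)*(p - 4)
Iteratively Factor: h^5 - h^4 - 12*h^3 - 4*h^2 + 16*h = (h + 2)*(h^4 - 3*h^3 - 6*h^2 + 8*h) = (h - 1)*(h + 2)*(h^3 - 2*h^2 - 8*h) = (h - 1)*(h + 2)^2*(h^2 - 4*h) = (h - 4)*(h - 1)*(h + 2)^2*(h)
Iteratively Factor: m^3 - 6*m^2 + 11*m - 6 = (m - 2)*(m^2 - 4*m + 3) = (m - 3)*(m - 2)*(m - 1)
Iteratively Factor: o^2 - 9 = (o - 3)*(o + 3)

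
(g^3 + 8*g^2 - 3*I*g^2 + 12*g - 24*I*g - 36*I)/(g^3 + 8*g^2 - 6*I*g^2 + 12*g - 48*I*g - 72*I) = (g - 3*I)/(g - 6*I)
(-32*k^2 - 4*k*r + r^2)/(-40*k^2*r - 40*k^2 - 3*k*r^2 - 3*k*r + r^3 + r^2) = (4*k + r)/(5*k*r + 5*k + r^2 + r)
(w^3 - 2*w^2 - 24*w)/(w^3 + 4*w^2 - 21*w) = (w^2 - 2*w - 24)/(w^2 + 4*w - 21)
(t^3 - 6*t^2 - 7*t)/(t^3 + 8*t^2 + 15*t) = (t^2 - 6*t - 7)/(t^2 + 8*t + 15)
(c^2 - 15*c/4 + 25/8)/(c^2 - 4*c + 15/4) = (4*c - 5)/(2*(2*c - 3))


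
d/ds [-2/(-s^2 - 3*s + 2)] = 2*(-2*s - 3)/(s^2 + 3*s - 2)^2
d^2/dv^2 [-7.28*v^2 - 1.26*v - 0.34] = -14.5600000000000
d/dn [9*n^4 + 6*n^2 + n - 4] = 36*n^3 + 12*n + 1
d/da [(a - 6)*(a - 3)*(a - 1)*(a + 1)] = 4*a^3 - 27*a^2 + 34*a + 9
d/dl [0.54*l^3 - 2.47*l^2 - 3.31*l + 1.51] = 1.62*l^2 - 4.94*l - 3.31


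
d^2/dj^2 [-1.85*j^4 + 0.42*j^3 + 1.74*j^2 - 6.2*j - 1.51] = -22.2*j^2 + 2.52*j + 3.48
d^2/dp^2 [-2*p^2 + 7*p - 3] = -4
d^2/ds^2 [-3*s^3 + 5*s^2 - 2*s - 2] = 10 - 18*s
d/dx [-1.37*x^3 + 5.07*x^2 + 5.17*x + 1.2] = -4.11*x^2 + 10.14*x + 5.17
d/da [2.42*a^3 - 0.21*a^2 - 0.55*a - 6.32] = 7.26*a^2 - 0.42*a - 0.55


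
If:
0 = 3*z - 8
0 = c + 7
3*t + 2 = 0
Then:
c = -7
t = -2/3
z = 8/3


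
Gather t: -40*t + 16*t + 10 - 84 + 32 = -24*t - 42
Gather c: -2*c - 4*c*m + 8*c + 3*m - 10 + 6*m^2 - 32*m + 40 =c*(6 - 4*m) + 6*m^2 - 29*m + 30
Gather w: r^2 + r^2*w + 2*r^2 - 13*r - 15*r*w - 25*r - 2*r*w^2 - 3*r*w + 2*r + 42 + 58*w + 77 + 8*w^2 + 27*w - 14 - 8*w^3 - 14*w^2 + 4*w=3*r^2 - 36*r - 8*w^3 + w^2*(-2*r - 6) + w*(r^2 - 18*r + 89) + 105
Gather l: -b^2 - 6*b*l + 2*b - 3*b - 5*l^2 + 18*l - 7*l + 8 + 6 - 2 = -b^2 - b - 5*l^2 + l*(11 - 6*b) + 12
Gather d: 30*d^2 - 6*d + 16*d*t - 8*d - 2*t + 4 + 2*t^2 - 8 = 30*d^2 + d*(16*t - 14) + 2*t^2 - 2*t - 4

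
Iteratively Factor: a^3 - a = (a + 1)*(a^2 - a) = (a - 1)*(a + 1)*(a)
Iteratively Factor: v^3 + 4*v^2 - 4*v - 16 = (v + 2)*(v^2 + 2*v - 8) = (v + 2)*(v + 4)*(v - 2)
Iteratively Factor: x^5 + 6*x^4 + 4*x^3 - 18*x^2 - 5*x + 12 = (x - 1)*(x^4 + 7*x^3 + 11*x^2 - 7*x - 12) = (x - 1)*(x + 3)*(x^3 + 4*x^2 - x - 4) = (x - 1)*(x + 1)*(x + 3)*(x^2 + 3*x - 4) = (x - 1)^2*(x + 1)*(x + 3)*(x + 4)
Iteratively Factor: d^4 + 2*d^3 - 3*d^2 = (d)*(d^3 + 2*d^2 - 3*d) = d^2*(d^2 + 2*d - 3) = d^2*(d - 1)*(d + 3)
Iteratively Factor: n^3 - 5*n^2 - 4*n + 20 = (n - 5)*(n^2 - 4) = (n - 5)*(n + 2)*(n - 2)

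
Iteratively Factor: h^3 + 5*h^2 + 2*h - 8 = (h + 4)*(h^2 + h - 2) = (h + 2)*(h + 4)*(h - 1)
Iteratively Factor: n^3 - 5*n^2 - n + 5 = (n - 1)*(n^2 - 4*n - 5) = (n - 1)*(n + 1)*(n - 5)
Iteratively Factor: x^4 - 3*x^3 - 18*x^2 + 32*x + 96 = (x + 2)*(x^3 - 5*x^2 - 8*x + 48) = (x - 4)*(x + 2)*(x^2 - x - 12) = (x - 4)*(x + 2)*(x + 3)*(x - 4)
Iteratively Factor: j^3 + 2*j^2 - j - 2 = (j - 1)*(j^2 + 3*j + 2) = (j - 1)*(j + 2)*(j + 1)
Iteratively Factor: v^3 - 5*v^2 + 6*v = (v)*(v^2 - 5*v + 6) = v*(v - 3)*(v - 2)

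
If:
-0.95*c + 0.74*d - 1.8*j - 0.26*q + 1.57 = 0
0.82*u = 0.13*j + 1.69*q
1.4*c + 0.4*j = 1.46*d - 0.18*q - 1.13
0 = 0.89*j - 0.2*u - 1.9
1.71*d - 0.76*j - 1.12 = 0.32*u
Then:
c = -0.20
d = 0.82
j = 1.52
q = -1.44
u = -2.72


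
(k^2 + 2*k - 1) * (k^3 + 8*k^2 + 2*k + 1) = k^5 + 10*k^4 + 17*k^3 - 3*k^2 - 1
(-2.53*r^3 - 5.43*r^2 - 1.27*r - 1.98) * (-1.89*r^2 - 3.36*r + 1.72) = 4.7817*r^5 + 18.7635*r^4 + 16.2935*r^3 - 1.3302*r^2 + 4.4684*r - 3.4056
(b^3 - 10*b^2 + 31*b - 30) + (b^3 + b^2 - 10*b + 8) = 2*b^3 - 9*b^2 + 21*b - 22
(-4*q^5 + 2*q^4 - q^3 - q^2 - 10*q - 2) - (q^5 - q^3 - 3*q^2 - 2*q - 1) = -5*q^5 + 2*q^4 + 2*q^2 - 8*q - 1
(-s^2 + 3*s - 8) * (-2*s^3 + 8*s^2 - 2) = 2*s^5 - 14*s^4 + 40*s^3 - 62*s^2 - 6*s + 16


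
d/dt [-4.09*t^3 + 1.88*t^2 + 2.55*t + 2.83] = -12.27*t^2 + 3.76*t + 2.55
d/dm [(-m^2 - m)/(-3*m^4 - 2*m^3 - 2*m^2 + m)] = (-6*m^3 - 11*m^2 - 4*m - 3)/(9*m^6 + 12*m^5 + 16*m^4 + 2*m^3 - 4*m + 1)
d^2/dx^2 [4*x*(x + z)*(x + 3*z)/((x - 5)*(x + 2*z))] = 8*(x*(x - 5)^2*(x + z)*(x + 3*z) + x*(x - 5)*(x + z)*(x + 2*z)*(x + 3*z) + x*(x + z)*(x + 2*z)^2*(x + 3*z) + (x - 5)^2*(x + 2*z)^2*(3*x + 4*z) - (x - 5)^2*(x + 2*z)*(x*(x + z) + x*(x + 3*z) + (x + z)*(x + 3*z)) - (x - 5)*(x + 2*z)^2*(x*(x + z) + x*(x + 3*z) + (x + z)*(x + 3*z)))/((x - 5)^3*(x + 2*z)^3)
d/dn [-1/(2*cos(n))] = -sin(n)/(2*cos(n)^2)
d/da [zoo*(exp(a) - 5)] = zoo*exp(a)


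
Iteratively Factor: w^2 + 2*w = (w + 2)*(w)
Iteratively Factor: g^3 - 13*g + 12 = (g - 3)*(g^2 + 3*g - 4) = (g - 3)*(g - 1)*(g + 4)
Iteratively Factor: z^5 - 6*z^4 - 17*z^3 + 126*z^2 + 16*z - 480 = (z - 3)*(z^4 - 3*z^3 - 26*z^2 + 48*z + 160) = (z - 4)*(z - 3)*(z^3 + z^2 - 22*z - 40) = (z - 4)*(z - 3)*(z + 4)*(z^2 - 3*z - 10) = (z - 5)*(z - 4)*(z - 3)*(z + 4)*(z + 2)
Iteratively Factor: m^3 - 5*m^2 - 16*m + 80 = (m - 4)*(m^2 - m - 20) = (m - 4)*(m + 4)*(m - 5)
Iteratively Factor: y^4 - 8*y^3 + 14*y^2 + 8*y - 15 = (y - 5)*(y^3 - 3*y^2 - y + 3) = (y - 5)*(y + 1)*(y^2 - 4*y + 3) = (y - 5)*(y - 1)*(y + 1)*(y - 3)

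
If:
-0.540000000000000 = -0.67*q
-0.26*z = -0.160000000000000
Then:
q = 0.81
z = 0.62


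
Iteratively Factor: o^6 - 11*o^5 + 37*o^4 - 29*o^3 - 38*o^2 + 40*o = (o - 2)*(o^5 - 9*o^4 + 19*o^3 + 9*o^2 - 20*o) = o*(o - 2)*(o^4 - 9*o^3 + 19*o^2 + 9*o - 20) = o*(o - 2)*(o + 1)*(o^3 - 10*o^2 + 29*o - 20) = o*(o - 4)*(o - 2)*(o + 1)*(o^2 - 6*o + 5) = o*(o - 5)*(o - 4)*(o - 2)*(o + 1)*(o - 1)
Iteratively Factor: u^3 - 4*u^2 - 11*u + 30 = (u - 2)*(u^2 - 2*u - 15) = (u - 2)*(u + 3)*(u - 5)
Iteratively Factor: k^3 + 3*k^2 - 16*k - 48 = (k - 4)*(k^2 + 7*k + 12) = (k - 4)*(k + 3)*(k + 4)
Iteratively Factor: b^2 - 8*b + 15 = (b - 5)*(b - 3)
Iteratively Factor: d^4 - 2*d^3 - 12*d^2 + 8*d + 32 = (d - 2)*(d^3 - 12*d - 16) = (d - 4)*(d - 2)*(d^2 + 4*d + 4) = (d - 4)*(d - 2)*(d + 2)*(d + 2)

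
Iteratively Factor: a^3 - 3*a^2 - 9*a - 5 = (a - 5)*(a^2 + 2*a + 1) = (a - 5)*(a + 1)*(a + 1)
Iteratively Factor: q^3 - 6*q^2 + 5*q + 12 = (q - 4)*(q^2 - 2*q - 3) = (q - 4)*(q - 3)*(q + 1)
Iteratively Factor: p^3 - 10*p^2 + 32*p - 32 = (p - 4)*(p^2 - 6*p + 8) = (p - 4)*(p - 2)*(p - 4)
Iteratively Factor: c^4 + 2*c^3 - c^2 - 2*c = (c + 2)*(c^3 - c) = c*(c + 2)*(c^2 - 1) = c*(c - 1)*(c + 2)*(c + 1)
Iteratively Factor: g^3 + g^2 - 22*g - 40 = (g - 5)*(g^2 + 6*g + 8) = (g - 5)*(g + 4)*(g + 2)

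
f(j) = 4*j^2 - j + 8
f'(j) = 8*j - 1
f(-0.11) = 8.16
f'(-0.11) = -1.88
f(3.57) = 55.41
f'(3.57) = 27.56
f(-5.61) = 139.50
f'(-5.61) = -45.88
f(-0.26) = 8.53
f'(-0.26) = -3.08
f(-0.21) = 8.39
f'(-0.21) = -2.68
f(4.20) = 74.36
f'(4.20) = 32.60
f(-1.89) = 24.18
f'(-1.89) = -16.12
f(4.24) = 75.67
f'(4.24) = 32.92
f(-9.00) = 341.00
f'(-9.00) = -73.00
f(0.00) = 8.00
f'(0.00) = -1.00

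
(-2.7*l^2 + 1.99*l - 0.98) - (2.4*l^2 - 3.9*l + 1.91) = -5.1*l^2 + 5.89*l - 2.89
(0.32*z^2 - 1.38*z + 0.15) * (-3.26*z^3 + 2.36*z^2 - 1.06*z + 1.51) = -1.0432*z^5 + 5.254*z^4 - 4.085*z^3 + 2.3*z^2 - 2.2428*z + 0.2265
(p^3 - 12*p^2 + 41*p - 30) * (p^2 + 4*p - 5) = p^5 - 8*p^4 - 12*p^3 + 194*p^2 - 325*p + 150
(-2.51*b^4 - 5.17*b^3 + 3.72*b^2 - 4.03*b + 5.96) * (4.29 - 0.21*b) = 0.5271*b^5 - 9.6822*b^4 - 22.9605*b^3 + 16.8051*b^2 - 18.5403*b + 25.5684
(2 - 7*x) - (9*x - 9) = 11 - 16*x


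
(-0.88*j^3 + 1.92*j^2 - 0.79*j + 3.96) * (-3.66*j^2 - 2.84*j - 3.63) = 3.2208*j^5 - 4.528*j^4 + 0.633*j^3 - 19.2196*j^2 - 8.3787*j - 14.3748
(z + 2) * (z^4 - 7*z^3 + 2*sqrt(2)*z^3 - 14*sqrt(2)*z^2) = z^5 - 5*z^4 + 2*sqrt(2)*z^4 - 10*sqrt(2)*z^3 - 14*z^3 - 28*sqrt(2)*z^2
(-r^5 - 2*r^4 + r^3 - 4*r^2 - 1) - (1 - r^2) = -r^5 - 2*r^4 + r^3 - 3*r^2 - 2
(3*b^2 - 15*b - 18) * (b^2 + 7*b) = 3*b^4 + 6*b^3 - 123*b^2 - 126*b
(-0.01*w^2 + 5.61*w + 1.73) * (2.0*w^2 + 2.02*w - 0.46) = -0.02*w^4 + 11.1998*w^3 + 14.7968*w^2 + 0.914*w - 0.7958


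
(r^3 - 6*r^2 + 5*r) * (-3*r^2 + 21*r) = -3*r^5 + 39*r^4 - 141*r^3 + 105*r^2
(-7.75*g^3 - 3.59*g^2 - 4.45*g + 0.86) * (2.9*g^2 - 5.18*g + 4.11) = -22.475*g^5 + 29.734*g^4 - 26.1613*g^3 + 10.7901*g^2 - 22.7443*g + 3.5346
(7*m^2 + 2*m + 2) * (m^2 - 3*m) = 7*m^4 - 19*m^3 - 4*m^2 - 6*m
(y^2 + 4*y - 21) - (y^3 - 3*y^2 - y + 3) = -y^3 + 4*y^2 + 5*y - 24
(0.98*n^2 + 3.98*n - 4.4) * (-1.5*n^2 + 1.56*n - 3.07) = -1.47*n^4 - 4.4412*n^3 + 9.8002*n^2 - 19.0826*n + 13.508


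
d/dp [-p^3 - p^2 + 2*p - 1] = -3*p^2 - 2*p + 2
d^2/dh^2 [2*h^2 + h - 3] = 4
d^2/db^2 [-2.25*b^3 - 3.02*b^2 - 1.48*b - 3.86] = -13.5*b - 6.04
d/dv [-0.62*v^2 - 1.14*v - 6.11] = -1.24*v - 1.14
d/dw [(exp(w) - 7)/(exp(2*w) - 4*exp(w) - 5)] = (-2*(exp(w) - 7)*(exp(w) - 2) + exp(2*w) - 4*exp(w) - 5)*exp(w)/(-exp(2*w) + 4*exp(w) + 5)^2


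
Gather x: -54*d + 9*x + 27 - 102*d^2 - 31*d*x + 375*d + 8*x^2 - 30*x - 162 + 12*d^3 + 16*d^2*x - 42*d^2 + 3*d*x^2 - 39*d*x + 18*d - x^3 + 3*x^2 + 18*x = 12*d^3 - 144*d^2 + 339*d - x^3 + x^2*(3*d + 11) + x*(16*d^2 - 70*d - 3) - 135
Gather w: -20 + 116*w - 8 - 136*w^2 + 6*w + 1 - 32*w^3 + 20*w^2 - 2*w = -32*w^3 - 116*w^2 + 120*w - 27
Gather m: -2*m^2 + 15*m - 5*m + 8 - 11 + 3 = -2*m^2 + 10*m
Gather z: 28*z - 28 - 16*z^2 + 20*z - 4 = -16*z^2 + 48*z - 32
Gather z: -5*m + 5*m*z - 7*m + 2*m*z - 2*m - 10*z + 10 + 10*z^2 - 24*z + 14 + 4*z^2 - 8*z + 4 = -14*m + 14*z^2 + z*(7*m - 42) + 28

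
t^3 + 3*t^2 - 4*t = t*(t - 1)*(t + 4)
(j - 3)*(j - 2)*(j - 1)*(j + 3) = j^4 - 3*j^3 - 7*j^2 + 27*j - 18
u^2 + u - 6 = (u - 2)*(u + 3)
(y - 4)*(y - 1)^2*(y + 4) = y^4 - 2*y^3 - 15*y^2 + 32*y - 16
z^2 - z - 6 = (z - 3)*(z + 2)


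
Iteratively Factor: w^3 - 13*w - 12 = (w + 3)*(w^2 - 3*w - 4) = (w + 1)*(w + 3)*(w - 4)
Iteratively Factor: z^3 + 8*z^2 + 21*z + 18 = (z + 2)*(z^2 + 6*z + 9) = (z + 2)*(z + 3)*(z + 3)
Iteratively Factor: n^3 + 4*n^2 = (n + 4)*(n^2) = n*(n + 4)*(n)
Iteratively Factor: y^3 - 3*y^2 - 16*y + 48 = (y + 4)*(y^2 - 7*y + 12) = (y - 4)*(y + 4)*(y - 3)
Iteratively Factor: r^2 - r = (r)*(r - 1)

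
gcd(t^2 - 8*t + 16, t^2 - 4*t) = t - 4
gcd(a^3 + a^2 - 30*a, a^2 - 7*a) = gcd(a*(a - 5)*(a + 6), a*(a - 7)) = a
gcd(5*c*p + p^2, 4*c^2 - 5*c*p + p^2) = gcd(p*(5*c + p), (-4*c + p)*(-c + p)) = 1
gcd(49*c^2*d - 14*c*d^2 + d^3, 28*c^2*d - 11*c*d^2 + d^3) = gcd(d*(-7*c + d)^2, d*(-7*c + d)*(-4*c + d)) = 7*c*d - d^2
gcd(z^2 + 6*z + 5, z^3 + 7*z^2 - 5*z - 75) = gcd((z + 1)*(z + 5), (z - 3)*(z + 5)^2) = z + 5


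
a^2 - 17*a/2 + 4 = (a - 8)*(a - 1/2)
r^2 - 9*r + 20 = (r - 5)*(r - 4)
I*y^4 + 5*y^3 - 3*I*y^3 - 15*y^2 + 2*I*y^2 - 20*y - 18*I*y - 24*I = (y - 4)*(y - 6*I)*(y + I)*(I*y + I)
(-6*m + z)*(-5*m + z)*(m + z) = 30*m^3 + 19*m^2*z - 10*m*z^2 + z^3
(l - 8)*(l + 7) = l^2 - l - 56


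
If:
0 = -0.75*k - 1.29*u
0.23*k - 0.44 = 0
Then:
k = 1.91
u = -1.11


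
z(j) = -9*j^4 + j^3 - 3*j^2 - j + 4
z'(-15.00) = 122264.00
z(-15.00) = -459656.00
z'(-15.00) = 122264.00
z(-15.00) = -459656.00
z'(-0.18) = 0.39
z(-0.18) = 4.07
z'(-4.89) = 4309.56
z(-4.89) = -5325.87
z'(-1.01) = 45.21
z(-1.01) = -8.45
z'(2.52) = -573.18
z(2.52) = -364.52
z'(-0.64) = 13.51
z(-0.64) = 1.64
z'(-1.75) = 211.62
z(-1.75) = -93.21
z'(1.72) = -185.63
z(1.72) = -80.28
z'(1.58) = -144.99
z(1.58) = -57.21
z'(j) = -36*j^3 + 3*j^2 - 6*j - 1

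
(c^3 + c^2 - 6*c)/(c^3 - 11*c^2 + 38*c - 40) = c*(c + 3)/(c^2 - 9*c + 20)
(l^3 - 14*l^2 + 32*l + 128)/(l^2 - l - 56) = (l^2 - 6*l - 16)/(l + 7)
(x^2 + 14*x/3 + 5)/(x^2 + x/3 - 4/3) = (3*x^2 + 14*x + 15)/(3*x^2 + x - 4)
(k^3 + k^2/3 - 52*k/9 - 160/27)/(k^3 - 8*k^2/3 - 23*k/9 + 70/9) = (9*k^2 - 12*k - 32)/(3*(3*k^2 - 13*k + 14))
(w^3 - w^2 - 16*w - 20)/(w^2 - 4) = (w^2 - 3*w - 10)/(w - 2)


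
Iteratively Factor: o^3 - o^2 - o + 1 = (o - 1)*(o^2 - 1) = (o - 1)^2*(o + 1)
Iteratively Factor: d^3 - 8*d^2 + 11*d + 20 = (d - 5)*(d^2 - 3*d - 4) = (d - 5)*(d - 4)*(d + 1)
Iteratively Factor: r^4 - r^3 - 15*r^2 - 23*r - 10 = (r + 2)*(r^3 - 3*r^2 - 9*r - 5) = (r + 1)*(r + 2)*(r^2 - 4*r - 5) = (r - 5)*(r + 1)*(r + 2)*(r + 1)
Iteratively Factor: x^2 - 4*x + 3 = (x - 3)*(x - 1)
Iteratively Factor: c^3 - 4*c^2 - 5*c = (c + 1)*(c^2 - 5*c) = c*(c + 1)*(c - 5)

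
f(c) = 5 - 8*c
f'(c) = -8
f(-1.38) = 16.04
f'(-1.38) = -8.00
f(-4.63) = 42.04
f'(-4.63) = -8.00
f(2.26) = -13.08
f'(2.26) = -8.00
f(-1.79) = 19.32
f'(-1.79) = -8.00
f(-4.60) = 41.80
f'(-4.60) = -8.00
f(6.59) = -47.72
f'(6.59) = -8.00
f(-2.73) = 26.84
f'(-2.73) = -8.00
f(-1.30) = 15.40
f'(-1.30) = -8.00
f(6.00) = -43.00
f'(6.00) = -8.00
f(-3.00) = 29.00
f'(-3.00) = -8.00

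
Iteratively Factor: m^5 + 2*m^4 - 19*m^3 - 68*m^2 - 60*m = (m + 3)*(m^4 - m^3 - 16*m^2 - 20*m) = (m + 2)*(m + 3)*(m^3 - 3*m^2 - 10*m) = (m - 5)*(m + 2)*(m + 3)*(m^2 + 2*m) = (m - 5)*(m + 2)^2*(m + 3)*(m)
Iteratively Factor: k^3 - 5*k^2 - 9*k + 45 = (k - 5)*(k^2 - 9) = (k - 5)*(k + 3)*(k - 3)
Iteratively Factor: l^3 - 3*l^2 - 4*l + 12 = (l - 3)*(l^2 - 4) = (l - 3)*(l - 2)*(l + 2)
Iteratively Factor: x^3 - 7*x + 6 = (x + 3)*(x^2 - 3*x + 2) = (x - 1)*(x + 3)*(x - 2)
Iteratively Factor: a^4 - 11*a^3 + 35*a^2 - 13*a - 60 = (a - 4)*(a^3 - 7*a^2 + 7*a + 15) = (a - 4)*(a - 3)*(a^2 - 4*a - 5) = (a - 5)*(a - 4)*(a - 3)*(a + 1)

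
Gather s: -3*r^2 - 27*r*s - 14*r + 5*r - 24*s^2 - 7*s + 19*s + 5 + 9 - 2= -3*r^2 - 9*r - 24*s^2 + s*(12 - 27*r) + 12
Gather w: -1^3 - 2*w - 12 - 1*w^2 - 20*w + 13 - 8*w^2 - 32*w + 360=-9*w^2 - 54*w + 360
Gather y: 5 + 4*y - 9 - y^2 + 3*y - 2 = -y^2 + 7*y - 6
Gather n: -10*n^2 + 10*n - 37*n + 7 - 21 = -10*n^2 - 27*n - 14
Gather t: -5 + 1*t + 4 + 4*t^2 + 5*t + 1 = 4*t^2 + 6*t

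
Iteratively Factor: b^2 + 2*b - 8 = (b + 4)*(b - 2)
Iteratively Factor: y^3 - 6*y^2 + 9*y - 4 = (y - 1)*(y^2 - 5*y + 4) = (y - 1)^2*(y - 4)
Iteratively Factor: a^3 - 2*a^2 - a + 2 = (a + 1)*(a^2 - 3*a + 2) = (a - 2)*(a + 1)*(a - 1)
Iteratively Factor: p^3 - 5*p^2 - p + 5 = (p - 5)*(p^2 - 1) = (p - 5)*(p + 1)*(p - 1)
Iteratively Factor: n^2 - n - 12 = (n + 3)*(n - 4)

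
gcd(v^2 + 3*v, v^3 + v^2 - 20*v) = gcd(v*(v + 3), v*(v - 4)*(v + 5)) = v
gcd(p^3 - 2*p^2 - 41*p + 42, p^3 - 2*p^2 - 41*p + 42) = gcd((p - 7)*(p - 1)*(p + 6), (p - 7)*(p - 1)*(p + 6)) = p^3 - 2*p^2 - 41*p + 42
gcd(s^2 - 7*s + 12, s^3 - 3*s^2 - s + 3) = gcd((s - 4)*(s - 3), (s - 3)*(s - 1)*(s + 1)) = s - 3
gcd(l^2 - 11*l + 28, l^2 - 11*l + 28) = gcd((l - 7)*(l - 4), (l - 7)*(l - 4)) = l^2 - 11*l + 28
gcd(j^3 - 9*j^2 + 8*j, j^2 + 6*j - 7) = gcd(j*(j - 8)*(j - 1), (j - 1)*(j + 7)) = j - 1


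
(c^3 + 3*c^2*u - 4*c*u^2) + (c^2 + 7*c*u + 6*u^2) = c^3 + 3*c^2*u + c^2 - 4*c*u^2 + 7*c*u + 6*u^2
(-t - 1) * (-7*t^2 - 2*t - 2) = 7*t^3 + 9*t^2 + 4*t + 2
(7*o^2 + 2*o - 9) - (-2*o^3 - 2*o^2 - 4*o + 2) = 2*o^3 + 9*o^2 + 6*o - 11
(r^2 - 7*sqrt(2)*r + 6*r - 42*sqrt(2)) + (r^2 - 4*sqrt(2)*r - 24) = 2*r^2 - 11*sqrt(2)*r + 6*r - 42*sqrt(2) - 24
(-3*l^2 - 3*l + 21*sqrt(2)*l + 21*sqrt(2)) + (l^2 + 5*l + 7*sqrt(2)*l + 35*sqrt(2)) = -2*l^2 + 2*l + 28*sqrt(2)*l + 56*sqrt(2)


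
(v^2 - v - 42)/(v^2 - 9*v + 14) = (v + 6)/(v - 2)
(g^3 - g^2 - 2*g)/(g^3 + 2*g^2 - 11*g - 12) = g*(g - 2)/(g^2 + g - 12)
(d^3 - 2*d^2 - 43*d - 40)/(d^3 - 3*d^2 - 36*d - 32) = (d + 5)/(d + 4)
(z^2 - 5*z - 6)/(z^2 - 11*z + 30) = (z + 1)/(z - 5)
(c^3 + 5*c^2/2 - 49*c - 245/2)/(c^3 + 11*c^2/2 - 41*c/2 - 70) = (c - 7)/(c - 4)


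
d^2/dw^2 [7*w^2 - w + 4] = 14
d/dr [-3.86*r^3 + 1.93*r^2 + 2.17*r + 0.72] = -11.58*r^2 + 3.86*r + 2.17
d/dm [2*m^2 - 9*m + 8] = 4*m - 9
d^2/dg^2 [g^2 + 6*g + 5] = 2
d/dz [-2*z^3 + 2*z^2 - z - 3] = -6*z^2 + 4*z - 1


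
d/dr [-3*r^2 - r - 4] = -6*r - 1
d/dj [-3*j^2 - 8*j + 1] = -6*j - 8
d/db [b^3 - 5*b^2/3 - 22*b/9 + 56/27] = 3*b^2 - 10*b/3 - 22/9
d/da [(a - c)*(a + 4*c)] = 2*a + 3*c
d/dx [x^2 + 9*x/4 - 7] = 2*x + 9/4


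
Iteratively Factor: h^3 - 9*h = (h)*(h^2 - 9) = h*(h - 3)*(h + 3)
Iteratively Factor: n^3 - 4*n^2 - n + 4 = (n + 1)*(n^2 - 5*n + 4) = (n - 4)*(n + 1)*(n - 1)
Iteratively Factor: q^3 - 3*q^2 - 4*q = (q - 4)*(q^2 + q) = q*(q - 4)*(q + 1)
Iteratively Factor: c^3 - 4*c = (c - 2)*(c^2 + 2*c) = (c - 2)*(c + 2)*(c)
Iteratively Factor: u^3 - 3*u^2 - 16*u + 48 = (u + 4)*(u^2 - 7*u + 12) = (u - 4)*(u + 4)*(u - 3)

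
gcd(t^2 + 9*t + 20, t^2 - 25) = t + 5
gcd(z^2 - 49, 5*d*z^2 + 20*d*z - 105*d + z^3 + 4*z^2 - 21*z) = z + 7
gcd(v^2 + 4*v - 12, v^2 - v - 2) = v - 2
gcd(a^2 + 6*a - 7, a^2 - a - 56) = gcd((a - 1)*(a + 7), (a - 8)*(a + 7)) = a + 7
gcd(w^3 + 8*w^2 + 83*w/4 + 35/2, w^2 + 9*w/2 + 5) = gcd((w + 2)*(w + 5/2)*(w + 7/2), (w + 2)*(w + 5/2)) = w^2 + 9*w/2 + 5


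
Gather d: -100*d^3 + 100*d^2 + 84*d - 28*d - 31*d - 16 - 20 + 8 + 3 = -100*d^3 + 100*d^2 + 25*d - 25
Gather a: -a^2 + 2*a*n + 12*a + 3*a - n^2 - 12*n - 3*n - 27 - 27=-a^2 + a*(2*n + 15) - n^2 - 15*n - 54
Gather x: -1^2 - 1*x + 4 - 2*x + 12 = 15 - 3*x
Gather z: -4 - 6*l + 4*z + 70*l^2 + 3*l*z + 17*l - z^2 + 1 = 70*l^2 + 11*l - z^2 + z*(3*l + 4) - 3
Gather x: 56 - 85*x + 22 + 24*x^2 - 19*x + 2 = 24*x^2 - 104*x + 80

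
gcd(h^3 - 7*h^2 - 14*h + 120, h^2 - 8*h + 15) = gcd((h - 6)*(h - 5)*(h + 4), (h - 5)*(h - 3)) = h - 5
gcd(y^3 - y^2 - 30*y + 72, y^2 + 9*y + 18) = y + 6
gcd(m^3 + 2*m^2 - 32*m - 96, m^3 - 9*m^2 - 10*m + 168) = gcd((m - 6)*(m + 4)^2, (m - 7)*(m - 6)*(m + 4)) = m^2 - 2*m - 24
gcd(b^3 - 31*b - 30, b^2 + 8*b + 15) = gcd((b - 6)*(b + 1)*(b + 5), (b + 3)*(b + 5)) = b + 5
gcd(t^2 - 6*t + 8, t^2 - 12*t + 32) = t - 4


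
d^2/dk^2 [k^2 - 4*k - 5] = 2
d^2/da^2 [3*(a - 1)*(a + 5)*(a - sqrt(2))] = 18*a - 6*sqrt(2) + 24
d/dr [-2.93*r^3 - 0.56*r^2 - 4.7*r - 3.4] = -8.79*r^2 - 1.12*r - 4.7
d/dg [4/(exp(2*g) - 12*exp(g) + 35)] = 8*(6 - exp(g))*exp(g)/(exp(2*g) - 12*exp(g) + 35)^2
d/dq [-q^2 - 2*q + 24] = -2*q - 2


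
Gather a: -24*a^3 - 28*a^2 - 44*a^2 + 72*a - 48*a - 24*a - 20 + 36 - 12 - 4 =-24*a^3 - 72*a^2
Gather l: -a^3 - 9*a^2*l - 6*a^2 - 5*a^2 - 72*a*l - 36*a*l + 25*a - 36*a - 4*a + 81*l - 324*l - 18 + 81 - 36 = -a^3 - 11*a^2 - 15*a + l*(-9*a^2 - 108*a - 243) + 27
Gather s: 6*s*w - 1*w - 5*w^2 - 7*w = 6*s*w - 5*w^2 - 8*w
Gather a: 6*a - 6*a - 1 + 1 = 0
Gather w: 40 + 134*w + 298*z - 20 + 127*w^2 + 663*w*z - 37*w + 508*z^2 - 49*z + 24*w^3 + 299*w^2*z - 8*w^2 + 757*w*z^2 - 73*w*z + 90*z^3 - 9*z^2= 24*w^3 + w^2*(299*z + 119) + w*(757*z^2 + 590*z + 97) + 90*z^3 + 499*z^2 + 249*z + 20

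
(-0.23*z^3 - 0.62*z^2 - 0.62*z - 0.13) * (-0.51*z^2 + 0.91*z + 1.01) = 0.1173*z^5 + 0.1069*z^4 - 0.4803*z^3 - 1.1241*z^2 - 0.7445*z - 0.1313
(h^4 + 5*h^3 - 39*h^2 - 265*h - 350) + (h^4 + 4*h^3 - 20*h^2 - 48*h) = 2*h^4 + 9*h^3 - 59*h^2 - 313*h - 350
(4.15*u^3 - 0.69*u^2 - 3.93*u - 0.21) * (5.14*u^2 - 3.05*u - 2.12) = 21.331*u^5 - 16.2041*u^4 - 26.8937*u^3 + 12.3699*u^2 + 8.9721*u + 0.4452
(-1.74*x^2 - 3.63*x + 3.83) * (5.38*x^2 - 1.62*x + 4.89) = -9.3612*x^4 - 16.7106*x^3 + 17.9774*x^2 - 23.9553*x + 18.7287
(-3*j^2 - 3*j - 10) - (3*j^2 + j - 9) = -6*j^2 - 4*j - 1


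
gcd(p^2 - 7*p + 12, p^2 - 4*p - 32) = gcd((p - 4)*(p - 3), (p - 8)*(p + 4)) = 1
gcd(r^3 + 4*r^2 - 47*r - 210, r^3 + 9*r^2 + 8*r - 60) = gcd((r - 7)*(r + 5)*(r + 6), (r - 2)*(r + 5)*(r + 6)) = r^2 + 11*r + 30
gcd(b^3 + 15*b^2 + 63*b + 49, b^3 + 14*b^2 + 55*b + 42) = b^2 + 8*b + 7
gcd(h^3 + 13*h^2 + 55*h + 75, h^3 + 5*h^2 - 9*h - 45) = h^2 + 8*h + 15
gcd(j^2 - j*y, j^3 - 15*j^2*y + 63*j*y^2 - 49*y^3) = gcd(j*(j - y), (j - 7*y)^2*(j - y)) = -j + y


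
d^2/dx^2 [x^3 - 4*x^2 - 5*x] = 6*x - 8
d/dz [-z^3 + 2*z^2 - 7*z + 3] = -3*z^2 + 4*z - 7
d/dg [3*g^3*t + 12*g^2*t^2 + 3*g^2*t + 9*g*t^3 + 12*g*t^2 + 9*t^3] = 3*t*(3*g^2 + 8*g*t + 2*g + 3*t^2 + 4*t)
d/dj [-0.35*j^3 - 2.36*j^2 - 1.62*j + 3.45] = -1.05*j^2 - 4.72*j - 1.62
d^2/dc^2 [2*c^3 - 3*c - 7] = 12*c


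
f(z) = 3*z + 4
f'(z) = 3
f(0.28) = 4.84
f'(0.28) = 3.00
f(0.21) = 4.63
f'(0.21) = 3.00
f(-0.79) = 1.63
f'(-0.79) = 3.00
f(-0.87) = 1.39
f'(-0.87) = 3.00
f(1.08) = 7.24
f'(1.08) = 3.00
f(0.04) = 4.12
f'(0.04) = 3.00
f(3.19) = 13.57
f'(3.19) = 3.00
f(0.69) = 6.07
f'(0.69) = 3.00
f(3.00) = 13.00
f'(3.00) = 3.00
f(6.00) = 22.00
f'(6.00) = 3.00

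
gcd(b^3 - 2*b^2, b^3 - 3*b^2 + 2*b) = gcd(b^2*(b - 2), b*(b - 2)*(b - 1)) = b^2 - 2*b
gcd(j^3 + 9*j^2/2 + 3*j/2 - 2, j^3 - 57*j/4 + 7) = j^2 + 7*j/2 - 2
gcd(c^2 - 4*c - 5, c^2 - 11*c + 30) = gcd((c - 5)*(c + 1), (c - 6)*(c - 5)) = c - 5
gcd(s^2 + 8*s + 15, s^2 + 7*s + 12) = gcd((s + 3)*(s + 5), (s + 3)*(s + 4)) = s + 3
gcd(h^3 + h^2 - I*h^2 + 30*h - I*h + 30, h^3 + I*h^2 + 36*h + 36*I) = h - 6*I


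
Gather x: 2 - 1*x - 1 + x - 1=0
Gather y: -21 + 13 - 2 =-10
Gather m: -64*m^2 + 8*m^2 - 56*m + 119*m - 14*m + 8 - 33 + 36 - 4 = -56*m^2 + 49*m + 7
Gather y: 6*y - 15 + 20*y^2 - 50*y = 20*y^2 - 44*y - 15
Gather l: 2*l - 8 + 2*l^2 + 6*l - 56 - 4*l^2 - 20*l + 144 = -2*l^2 - 12*l + 80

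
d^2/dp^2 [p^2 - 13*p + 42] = 2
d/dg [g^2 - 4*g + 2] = 2*g - 4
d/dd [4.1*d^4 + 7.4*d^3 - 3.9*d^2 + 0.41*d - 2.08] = 16.4*d^3 + 22.2*d^2 - 7.8*d + 0.41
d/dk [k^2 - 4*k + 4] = 2*k - 4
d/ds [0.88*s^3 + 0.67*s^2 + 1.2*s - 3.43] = 2.64*s^2 + 1.34*s + 1.2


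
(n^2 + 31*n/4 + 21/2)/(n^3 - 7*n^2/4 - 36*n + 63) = (4*n + 7)/(4*n^2 - 31*n + 42)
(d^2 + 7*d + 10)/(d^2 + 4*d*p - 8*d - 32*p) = (d^2 + 7*d + 10)/(d^2 + 4*d*p - 8*d - 32*p)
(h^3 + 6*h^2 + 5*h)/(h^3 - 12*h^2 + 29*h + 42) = h*(h + 5)/(h^2 - 13*h + 42)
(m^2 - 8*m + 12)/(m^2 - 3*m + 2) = (m - 6)/(m - 1)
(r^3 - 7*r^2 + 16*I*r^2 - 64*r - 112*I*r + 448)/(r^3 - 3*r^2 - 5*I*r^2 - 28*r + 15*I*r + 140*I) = (r^2 + 16*I*r - 64)/(r^2 + r*(4 - 5*I) - 20*I)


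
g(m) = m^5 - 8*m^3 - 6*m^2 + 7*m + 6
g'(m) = 5*m^4 - 24*m^2 - 12*m + 7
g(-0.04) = 5.71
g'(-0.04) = 7.44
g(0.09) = 6.58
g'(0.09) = 5.73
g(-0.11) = 5.17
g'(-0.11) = 8.03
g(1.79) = -28.20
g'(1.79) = -40.05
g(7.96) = 27603.63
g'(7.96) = 18464.26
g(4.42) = 915.90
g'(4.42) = 1393.44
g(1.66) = -22.90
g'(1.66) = -41.09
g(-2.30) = -8.87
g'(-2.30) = 47.56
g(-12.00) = -235950.00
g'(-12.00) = 100375.00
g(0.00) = 6.00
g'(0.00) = 7.00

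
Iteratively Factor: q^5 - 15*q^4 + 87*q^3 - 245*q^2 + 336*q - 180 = (q - 3)*(q^4 - 12*q^3 + 51*q^2 - 92*q + 60) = (q - 3)*(q - 2)*(q^3 - 10*q^2 + 31*q - 30) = (q - 3)*(q - 2)^2*(q^2 - 8*q + 15) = (q - 5)*(q - 3)*(q - 2)^2*(q - 3)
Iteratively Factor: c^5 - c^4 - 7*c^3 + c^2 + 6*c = (c + 1)*(c^4 - 2*c^3 - 5*c^2 + 6*c) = (c - 3)*(c + 1)*(c^3 + c^2 - 2*c) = c*(c - 3)*(c + 1)*(c^2 + c - 2) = c*(c - 3)*(c - 1)*(c + 1)*(c + 2)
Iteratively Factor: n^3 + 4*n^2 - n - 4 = (n + 1)*(n^2 + 3*n - 4) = (n - 1)*(n + 1)*(n + 4)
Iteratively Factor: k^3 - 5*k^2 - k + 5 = (k + 1)*(k^2 - 6*k + 5) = (k - 5)*(k + 1)*(k - 1)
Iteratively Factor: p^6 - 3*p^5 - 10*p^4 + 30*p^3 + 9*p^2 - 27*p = (p + 1)*(p^5 - 4*p^4 - 6*p^3 + 36*p^2 - 27*p) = (p - 1)*(p + 1)*(p^4 - 3*p^3 - 9*p^2 + 27*p) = (p - 3)*(p - 1)*(p + 1)*(p^3 - 9*p) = (p - 3)^2*(p - 1)*(p + 1)*(p^2 + 3*p) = p*(p - 3)^2*(p - 1)*(p + 1)*(p + 3)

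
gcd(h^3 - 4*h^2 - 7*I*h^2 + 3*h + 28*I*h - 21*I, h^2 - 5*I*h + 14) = h - 7*I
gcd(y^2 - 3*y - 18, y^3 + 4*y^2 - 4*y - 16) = 1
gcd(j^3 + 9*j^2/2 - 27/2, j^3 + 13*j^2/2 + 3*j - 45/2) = j^2 + 3*j/2 - 9/2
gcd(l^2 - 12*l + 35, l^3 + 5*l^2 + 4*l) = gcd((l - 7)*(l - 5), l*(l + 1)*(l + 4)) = 1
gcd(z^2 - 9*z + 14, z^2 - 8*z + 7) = z - 7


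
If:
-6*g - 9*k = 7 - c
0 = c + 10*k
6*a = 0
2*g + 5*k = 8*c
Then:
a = 0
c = -35/118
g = -595/472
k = 7/236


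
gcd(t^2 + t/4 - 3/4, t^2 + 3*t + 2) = t + 1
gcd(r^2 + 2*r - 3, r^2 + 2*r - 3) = r^2 + 2*r - 3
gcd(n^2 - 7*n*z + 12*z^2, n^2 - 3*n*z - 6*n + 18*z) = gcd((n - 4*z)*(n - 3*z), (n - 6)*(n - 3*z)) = -n + 3*z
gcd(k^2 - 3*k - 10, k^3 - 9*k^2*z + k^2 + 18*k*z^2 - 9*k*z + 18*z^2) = 1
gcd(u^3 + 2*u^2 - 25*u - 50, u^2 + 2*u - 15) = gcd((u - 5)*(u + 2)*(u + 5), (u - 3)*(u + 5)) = u + 5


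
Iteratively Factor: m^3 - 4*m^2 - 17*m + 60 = (m - 3)*(m^2 - m - 20) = (m - 5)*(m - 3)*(m + 4)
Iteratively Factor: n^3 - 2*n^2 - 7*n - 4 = (n + 1)*(n^2 - 3*n - 4) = (n - 4)*(n + 1)*(n + 1)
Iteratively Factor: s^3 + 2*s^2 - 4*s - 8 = (s + 2)*(s^2 - 4) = (s - 2)*(s + 2)*(s + 2)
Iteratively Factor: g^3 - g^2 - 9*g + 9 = (g + 3)*(g^2 - 4*g + 3) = (g - 1)*(g + 3)*(g - 3)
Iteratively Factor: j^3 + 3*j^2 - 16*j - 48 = (j + 4)*(j^2 - j - 12) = (j + 3)*(j + 4)*(j - 4)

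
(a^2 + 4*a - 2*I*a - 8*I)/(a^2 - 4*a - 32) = (a - 2*I)/(a - 8)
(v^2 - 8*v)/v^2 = (v - 8)/v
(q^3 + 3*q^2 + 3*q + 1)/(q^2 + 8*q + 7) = (q^2 + 2*q + 1)/(q + 7)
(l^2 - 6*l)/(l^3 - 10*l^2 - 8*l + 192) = l/(l^2 - 4*l - 32)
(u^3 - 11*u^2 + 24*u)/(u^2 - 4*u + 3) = u*(u - 8)/(u - 1)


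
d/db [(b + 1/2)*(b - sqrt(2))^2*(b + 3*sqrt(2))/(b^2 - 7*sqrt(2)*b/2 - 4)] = (4*b^5 - 19*sqrt(2)*b^4 + b^4 - 60*b^3 - 7*sqrt(2)*b^3 - 9*b^2 + 34*sqrt(2)*b^2 - 20*sqrt(2)*b + 160*b - 48*sqrt(2) + 82)/(2*b^4 - 14*sqrt(2)*b^3 + 33*b^2 + 56*sqrt(2)*b + 32)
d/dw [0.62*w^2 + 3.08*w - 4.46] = 1.24*w + 3.08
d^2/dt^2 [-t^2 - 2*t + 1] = -2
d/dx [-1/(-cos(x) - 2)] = sin(x)/(cos(x) + 2)^2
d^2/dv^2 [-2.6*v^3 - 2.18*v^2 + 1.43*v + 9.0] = -15.6*v - 4.36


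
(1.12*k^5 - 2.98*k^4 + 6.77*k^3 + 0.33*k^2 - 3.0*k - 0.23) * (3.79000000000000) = 4.2448*k^5 - 11.2942*k^4 + 25.6583*k^3 + 1.2507*k^2 - 11.37*k - 0.8717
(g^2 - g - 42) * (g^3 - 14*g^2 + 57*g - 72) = g^5 - 15*g^4 + 29*g^3 + 459*g^2 - 2322*g + 3024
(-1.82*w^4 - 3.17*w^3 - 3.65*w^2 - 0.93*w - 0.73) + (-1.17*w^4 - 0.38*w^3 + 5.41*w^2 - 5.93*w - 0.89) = -2.99*w^4 - 3.55*w^3 + 1.76*w^2 - 6.86*w - 1.62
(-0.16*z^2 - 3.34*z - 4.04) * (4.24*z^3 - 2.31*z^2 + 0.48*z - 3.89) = -0.6784*z^5 - 13.792*z^4 - 9.491*z^3 + 8.3516*z^2 + 11.0534*z + 15.7156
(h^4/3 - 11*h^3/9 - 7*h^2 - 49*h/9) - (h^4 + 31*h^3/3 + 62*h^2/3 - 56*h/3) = -2*h^4/3 - 104*h^3/9 - 83*h^2/3 + 119*h/9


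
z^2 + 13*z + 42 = (z + 6)*(z + 7)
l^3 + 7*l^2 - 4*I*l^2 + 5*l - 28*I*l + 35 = (l + 7)*(l - 5*I)*(l + I)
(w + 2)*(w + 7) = w^2 + 9*w + 14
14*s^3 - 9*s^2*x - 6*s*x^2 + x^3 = (-7*s + x)*(-s + x)*(2*s + x)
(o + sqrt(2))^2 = o^2 + 2*sqrt(2)*o + 2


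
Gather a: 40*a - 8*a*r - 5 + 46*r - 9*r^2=a*(40 - 8*r) - 9*r^2 + 46*r - 5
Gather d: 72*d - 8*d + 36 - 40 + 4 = 64*d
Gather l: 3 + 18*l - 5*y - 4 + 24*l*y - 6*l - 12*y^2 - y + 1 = l*(24*y + 12) - 12*y^2 - 6*y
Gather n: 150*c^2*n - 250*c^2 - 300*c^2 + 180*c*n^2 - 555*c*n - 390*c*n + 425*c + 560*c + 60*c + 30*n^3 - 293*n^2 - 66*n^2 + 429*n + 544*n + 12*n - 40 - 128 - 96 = -550*c^2 + 1045*c + 30*n^3 + n^2*(180*c - 359) + n*(150*c^2 - 945*c + 985) - 264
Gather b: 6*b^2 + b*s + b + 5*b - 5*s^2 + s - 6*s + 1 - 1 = 6*b^2 + b*(s + 6) - 5*s^2 - 5*s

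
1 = 1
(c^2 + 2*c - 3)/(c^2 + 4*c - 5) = (c + 3)/(c + 5)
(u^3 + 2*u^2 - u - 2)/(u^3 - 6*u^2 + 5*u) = (u^2 + 3*u + 2)/(u*(u - 5))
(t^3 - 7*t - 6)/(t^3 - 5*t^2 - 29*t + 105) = (t^2 + 3*t + 2)/(t^2 - 2*t - 35)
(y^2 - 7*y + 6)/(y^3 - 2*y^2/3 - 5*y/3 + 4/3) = 3*(y - 6)/(3*y^2 + y - 4)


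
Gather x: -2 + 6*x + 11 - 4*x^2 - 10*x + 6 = -4*x^2 - 4*x + 15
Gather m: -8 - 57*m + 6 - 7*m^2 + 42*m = -7*m^2 - 15*m - 2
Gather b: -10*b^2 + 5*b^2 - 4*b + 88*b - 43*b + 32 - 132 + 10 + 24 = -5*b^2 + 41*b - 66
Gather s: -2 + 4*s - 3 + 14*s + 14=18*s + 9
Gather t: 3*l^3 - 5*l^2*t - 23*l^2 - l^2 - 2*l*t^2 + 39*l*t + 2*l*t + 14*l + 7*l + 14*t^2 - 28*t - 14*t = 3*l^3 - 24*l^2 + 21*l + t^2*(14 - 2*l) + t*(-5*l^2 + 41*l - 42)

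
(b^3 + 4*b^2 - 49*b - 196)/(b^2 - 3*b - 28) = b + 7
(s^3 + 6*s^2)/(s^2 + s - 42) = s^2*(s + 6)/(s^2 + s - 42)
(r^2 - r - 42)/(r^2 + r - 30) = (r - 7)/(r - 5)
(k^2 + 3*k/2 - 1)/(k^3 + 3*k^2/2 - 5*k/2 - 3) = (2*k - 1)/(2*k^2 - k - 3)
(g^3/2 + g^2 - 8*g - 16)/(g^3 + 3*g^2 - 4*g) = (g^2/2 - g - 4)/(g*(g - 1))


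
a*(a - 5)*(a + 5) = a^3 - 25*a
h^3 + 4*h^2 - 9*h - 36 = (h - 3)*(h + 3)*(h + 4)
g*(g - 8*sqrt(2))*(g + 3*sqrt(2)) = g^3 - 5*sqrt(2)*g^2 - 48*g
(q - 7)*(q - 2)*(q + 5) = q^3 - 4*q^2 - 31*q + 70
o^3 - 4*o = o*(o - 2)*(o + 2)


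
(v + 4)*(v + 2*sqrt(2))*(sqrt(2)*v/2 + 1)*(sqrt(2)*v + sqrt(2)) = v^4 + 3*sqrt(2)*v^3 + 5*v^3 + 8*v^2 + 15*sqrt(2)*v^2 + 12*sqrt(2)*v + 20*v + 16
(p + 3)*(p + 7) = p^2 + 10*p + 21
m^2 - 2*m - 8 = (m - 4)*(m + 2)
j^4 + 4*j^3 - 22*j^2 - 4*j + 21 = (j - 3)*(j - 1)*(j + 1)*(j + 7)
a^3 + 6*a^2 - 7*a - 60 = (a - 3)*(a + 4)*(a + 5)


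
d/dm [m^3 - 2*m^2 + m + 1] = 3*m^2 - 4*m + 1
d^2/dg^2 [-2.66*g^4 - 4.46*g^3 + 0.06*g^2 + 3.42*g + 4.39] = -31.92*g^2 - 26.76*g + 0.12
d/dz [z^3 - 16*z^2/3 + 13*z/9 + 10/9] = 3*z^2 - 32*z/3 + 13/9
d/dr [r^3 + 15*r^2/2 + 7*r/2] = 3*r^2 + 15*r + 7/2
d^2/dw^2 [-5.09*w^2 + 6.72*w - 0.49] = -10.1800000000000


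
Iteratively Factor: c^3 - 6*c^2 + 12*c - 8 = (c - 2)*(c^2 - 4*c + 4) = (c - 2)^2*(c - 2)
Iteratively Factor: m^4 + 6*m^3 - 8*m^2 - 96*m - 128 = (m + 4)*(m^3 + 2*m^2 - 16*m - 32) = (m + 4)^2*(m^2 - 2*m - 8) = (m + 2)*(m + 4)^2*(m - 4)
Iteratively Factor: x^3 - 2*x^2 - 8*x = (x + 2)*(x^2 - 4*x) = x*(x + 2)*(x - 4)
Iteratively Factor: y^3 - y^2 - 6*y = (y - 3)*(y^2 + 2*y) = y*(y - 3)*(y + 2)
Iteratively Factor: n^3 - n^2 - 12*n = (n + 3)*(n^2 - 4*n) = n*(n + 3)*(n - 4)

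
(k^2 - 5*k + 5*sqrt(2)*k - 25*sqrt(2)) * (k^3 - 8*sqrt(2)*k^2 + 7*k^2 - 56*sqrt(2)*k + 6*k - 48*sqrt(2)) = k^5 - 3*sqrt(2)*k^4 + 2*k^4 - 109*k^3 - 6*sqrt(2)*k^3 - 190*k^2 + 87*sqrt(2)*k^2 + 90*sqrt(2)*k + 2320*k + 2400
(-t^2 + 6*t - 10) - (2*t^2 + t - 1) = -3*t^2 + 5*t - 9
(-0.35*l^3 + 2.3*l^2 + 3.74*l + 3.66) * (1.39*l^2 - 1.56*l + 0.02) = -0.4865*l^5 + 3.743*l^4 + 1.6036*l^3 - 0.701000000000001*l^2 - 5.6348*l + 0.0732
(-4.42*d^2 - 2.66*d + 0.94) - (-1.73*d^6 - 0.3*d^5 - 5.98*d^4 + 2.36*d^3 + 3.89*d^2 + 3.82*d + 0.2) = 1.73*d^6 + 0.3*d^5 + 5.98*d^4 - 2.36*d^3 - 8.31*d^2 - 6.48*d + 0.74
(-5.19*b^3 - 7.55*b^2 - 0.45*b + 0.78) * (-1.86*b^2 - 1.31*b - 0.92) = 9.6534*b^5 + 20.8419*b^4 + 15.5023*b^3 + 6.0847*b^2 - 0.6078*b - 0.7176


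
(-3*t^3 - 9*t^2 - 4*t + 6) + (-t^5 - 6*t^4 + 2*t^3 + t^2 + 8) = -t^5 - 6*t^4 - t^3 - 8*t^2 - 4*t + 14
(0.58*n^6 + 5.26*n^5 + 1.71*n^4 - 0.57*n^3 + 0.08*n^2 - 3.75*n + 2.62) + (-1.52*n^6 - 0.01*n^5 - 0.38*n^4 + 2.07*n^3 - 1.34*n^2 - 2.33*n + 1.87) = -0.94*n^6 + 5.25*n^5 + 1.33*n^4 + 1.5*n^3 - 1.26*n^2 - 6.08*n + 4.49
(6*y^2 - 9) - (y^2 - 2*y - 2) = 5*y^2 + 2*y - 7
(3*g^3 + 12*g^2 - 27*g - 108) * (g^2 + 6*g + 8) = 3*g^5 + 30*g^4 + 69*g^3 - 174*g^2 - 864*g - 864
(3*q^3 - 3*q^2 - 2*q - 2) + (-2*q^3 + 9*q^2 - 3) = q^3 + 6*q^2 - 2*q - 5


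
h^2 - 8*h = h*(h - 8)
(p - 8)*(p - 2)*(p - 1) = p^3 - 11*p^2 + 26*p - 16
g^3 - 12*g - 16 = (g - 4)*(g + 2)^2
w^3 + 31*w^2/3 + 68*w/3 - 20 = (w - 2/3)*(w + 5)*(w + 6)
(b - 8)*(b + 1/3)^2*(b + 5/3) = b^4 - 17*b^3/3 - 157*b^2/9 - 259*b/27 - 40/27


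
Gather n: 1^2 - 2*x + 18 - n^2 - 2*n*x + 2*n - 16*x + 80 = -n^2 + n*(2 - 2*x) - 18*x + 99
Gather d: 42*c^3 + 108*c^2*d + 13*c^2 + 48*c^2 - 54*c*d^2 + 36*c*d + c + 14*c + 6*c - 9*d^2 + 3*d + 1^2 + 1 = 42*c^3 + 61*c^2 + 21*c + d^2*(-54*c - 9) + d*(108*c^2 + 36*c + 3) + 2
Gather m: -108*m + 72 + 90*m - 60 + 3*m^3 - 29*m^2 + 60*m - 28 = 3*m^3 - 29*m^2 + 42*m - 16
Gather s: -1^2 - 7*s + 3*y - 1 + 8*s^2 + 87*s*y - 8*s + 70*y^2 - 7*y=8*s^2 + s*(87*y - 15) + 70*y^2 - 4*y - 2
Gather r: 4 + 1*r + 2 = r + 6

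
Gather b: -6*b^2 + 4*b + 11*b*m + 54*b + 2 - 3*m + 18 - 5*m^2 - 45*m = -6*b^2 + b*(11*m + 58) - 5*m^2 - 48*m + 20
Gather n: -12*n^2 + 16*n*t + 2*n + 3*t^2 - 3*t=-12*n^2 + n*(16*t + 2) + 3*t^2 - 3*t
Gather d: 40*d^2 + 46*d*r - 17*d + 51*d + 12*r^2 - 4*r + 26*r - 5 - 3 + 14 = 40*d^2 + d*(46*r + 34) + 12*r^2 + 22*r + 6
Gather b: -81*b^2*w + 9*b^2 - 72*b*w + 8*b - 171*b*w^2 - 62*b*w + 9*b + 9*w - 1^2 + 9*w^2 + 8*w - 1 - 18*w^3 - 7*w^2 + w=b^2*(9 - 81*w) + b*(-171*w^2 - 134*w + 17) - 18*w^3 + 2*w^2 + 18*w - 2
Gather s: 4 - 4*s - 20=-4*s - 16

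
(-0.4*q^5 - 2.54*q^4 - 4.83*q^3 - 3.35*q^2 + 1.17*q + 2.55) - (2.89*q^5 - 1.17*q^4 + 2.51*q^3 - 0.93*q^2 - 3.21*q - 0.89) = -3.29*q^5 - 1.37*q^4 - 7.34*q^3 - 2.42*q^2 + 4.38*q + 3.44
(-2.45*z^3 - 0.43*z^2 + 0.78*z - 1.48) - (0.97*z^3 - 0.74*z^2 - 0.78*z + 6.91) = -3.42*z^3 + 0.31*z^2 + 1.56*z - 8.39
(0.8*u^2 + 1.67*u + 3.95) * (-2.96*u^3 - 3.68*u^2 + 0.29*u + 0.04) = -2.368*u^5 - 7.8872*u^4 - 17.6056*u^3 - 14.0197*u^2 + 1.2123*u + 0.158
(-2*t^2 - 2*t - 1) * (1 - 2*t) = 4*t^3 + 2*t^2 - 1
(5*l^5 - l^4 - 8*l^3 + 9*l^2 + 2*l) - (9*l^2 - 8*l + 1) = 5*l^5 - l^4 - 8*l^3 + 10*l - 1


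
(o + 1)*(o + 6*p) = o^2 + 6*o*p + o + 6*p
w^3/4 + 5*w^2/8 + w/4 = w*(w/4 + 1/2)*(w + 1/2)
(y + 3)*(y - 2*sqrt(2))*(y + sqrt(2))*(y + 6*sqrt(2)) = y^4 + 3*y^3 + 5*sqrt(2)*y^3 - 16*y^2 + 15*sqrt(2)*y^2 - 48*y - 24*sqrt(2)*y - 72*sqrt(2)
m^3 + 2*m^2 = m^2*(m + 2)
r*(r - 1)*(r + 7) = r^3 + 6*r^2 - 7*r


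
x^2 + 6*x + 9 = (x + 3)^2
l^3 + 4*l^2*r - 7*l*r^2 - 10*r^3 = (l - 2*r)*(l + r)*(l + 5*r)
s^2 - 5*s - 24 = (s - 8)*(s + 3)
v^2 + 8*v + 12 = (v + 2)*(v + 6)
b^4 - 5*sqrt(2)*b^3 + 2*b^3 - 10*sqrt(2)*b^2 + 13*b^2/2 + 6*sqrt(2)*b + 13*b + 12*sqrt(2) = (b + 2)*(b - 4*sqrt(2))*(b - 3*sqrt(2)/2)*(b + sqrt(2)/2)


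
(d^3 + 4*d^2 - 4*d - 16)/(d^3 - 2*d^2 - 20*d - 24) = (d^2 + 2*d - 8)/(d^2 - 4*d - 12)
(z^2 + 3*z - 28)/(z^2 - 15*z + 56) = (z^2 + 3*z - 28)/(z^2 - 15*z + 56)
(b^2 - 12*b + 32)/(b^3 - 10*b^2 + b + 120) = (b - 4)/(b^2 - 2*b - 15)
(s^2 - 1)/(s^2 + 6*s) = (s^2 - 1)/(s*(s + 6))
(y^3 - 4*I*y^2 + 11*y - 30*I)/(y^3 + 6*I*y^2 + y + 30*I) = (y - 5*I)/(y + 5*I)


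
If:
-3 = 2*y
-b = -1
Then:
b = 1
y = -3/2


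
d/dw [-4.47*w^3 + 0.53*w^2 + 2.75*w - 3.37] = -13.41*w^2 + 1.06*w + 2.75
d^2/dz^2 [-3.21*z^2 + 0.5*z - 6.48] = -6.42000000000000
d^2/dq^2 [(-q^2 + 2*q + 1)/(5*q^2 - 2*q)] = 2*(40*q^3 + 75*q^2 - 30*q + 4)/(q^3*(125*q^3 - 150*q^2 + 60*q - 8))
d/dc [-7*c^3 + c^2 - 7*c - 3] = -21*c^2 + 2*c - 7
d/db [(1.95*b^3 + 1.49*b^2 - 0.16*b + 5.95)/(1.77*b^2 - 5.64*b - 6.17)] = (3.4515*b^4 - 21.996*b^3 - 44.2149*b^2 - 39.4496*b + 34.5452)/(3.1329*b^4 - 19.9656*b^3 + 9.9678*b^2 + 69.5976*b + 38.0689)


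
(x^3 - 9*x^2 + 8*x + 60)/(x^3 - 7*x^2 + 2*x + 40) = (x - 6)/(x - 4)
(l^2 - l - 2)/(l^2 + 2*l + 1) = (l - 2)/(l + 1)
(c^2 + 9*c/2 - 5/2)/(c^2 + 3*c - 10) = (c - 1/2)/(c - 2)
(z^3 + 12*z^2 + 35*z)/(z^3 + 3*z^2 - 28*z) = (z + 5)/(z - 4)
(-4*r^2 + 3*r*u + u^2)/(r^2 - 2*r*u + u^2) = (-4*r - u)/(r - u)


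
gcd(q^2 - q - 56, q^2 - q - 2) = 1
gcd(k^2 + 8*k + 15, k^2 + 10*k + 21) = k + 3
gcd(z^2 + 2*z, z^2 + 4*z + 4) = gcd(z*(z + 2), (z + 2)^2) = z + 2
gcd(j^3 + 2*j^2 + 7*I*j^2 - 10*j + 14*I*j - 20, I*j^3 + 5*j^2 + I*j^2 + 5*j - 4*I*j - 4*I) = 1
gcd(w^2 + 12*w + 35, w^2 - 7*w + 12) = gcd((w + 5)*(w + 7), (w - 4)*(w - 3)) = 1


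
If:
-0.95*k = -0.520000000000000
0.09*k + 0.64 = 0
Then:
No Solution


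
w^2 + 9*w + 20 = (w + 4)*(w + 5)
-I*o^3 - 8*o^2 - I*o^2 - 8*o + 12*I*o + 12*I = (o - 6*I)*(o - 2*I)*(-I*o - I)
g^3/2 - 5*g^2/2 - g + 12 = (g/2 + 1)*(g - 4)*(g - 3)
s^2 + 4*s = s*(s + 4)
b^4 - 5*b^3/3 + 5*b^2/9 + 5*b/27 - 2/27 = (b - 1)*(b - 2/3)*(b - 1/3)*(b + 1/3)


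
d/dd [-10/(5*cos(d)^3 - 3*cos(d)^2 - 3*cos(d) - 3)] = 30*(-5*cos(d)^2 + 2*cos(d) + 1)*sin(d)/(-5*cos(d)^3 + 3*cos(d)^2 + 3*cos(d) + 3)^2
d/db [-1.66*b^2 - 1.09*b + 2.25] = -3.32*b - 1.09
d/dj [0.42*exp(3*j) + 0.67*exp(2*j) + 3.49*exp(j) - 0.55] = (1.26*exp(2*j) + 1.34*exp(j) + 3.49)*exp(j)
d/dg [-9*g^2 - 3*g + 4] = -18*g - 3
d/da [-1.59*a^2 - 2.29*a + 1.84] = -3.18*a - 2.29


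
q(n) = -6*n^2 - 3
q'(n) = -12*n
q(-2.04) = -27.97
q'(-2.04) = 24.48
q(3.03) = -58.09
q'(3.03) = -36.36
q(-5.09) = -158.45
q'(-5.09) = 61.08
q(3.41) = -72.77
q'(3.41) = -40.92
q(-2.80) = -50.04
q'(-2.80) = 33.60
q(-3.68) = -84.25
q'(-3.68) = 44.16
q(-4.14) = -105.84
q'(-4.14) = 49.68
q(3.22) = -65.21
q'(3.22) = -38.64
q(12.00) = -867.00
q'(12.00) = -144.00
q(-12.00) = -867.00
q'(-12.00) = 144.00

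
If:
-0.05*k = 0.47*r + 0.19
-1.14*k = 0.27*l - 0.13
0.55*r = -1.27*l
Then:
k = 0.07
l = 0.18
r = -0.41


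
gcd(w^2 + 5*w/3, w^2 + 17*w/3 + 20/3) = w + 5/3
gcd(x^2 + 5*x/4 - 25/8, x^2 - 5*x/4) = x - 5/4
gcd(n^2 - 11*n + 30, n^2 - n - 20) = n - 5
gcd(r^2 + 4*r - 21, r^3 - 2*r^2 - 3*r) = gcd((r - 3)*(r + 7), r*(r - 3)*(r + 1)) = r - 3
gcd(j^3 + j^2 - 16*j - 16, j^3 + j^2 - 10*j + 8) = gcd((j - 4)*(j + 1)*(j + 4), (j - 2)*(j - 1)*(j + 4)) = j + 4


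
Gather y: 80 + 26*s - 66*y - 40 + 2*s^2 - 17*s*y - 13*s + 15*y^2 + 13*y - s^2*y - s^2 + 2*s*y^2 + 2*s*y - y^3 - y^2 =s^2 + 13*s - y^3 + y^2*(2*s + 14) + y*(-s^2 - 15*s - 53) + 40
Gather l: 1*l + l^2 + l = l^2 + 2*l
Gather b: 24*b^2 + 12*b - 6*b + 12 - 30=24*b^2 + 6*b - 18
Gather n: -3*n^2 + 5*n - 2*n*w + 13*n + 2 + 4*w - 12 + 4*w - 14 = -3*n^2 + n*(18 - 2*w) + 8*w - 24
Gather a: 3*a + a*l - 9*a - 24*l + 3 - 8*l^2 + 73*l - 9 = a*(l - 6) - 8*l^2 + 49*l - 6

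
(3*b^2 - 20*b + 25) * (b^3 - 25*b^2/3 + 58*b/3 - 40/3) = 3*b^5 - 45*b^4 + 749*b^3/3 - 635*b^2 + 750*b - 1000/3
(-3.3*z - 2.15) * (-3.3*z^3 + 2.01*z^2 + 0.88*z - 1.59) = 10.89*z^4 + 0.462000000000001*z^3 - 7.2255*z^2 + 3.355*z + 3.4185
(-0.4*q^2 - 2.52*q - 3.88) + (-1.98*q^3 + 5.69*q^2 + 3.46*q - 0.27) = -1.98*q^3 + 5.29*q^2 + 0.94*q - 4.15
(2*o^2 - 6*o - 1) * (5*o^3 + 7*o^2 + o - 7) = 10*o^5 - 16*o^4 - 45*o^3 - 27*o^2 + 41*o + 7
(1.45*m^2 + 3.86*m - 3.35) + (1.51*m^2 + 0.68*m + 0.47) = 2.96*m^2 + 4.54*m - 2.88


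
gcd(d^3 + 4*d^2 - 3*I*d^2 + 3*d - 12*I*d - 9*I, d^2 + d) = d + 1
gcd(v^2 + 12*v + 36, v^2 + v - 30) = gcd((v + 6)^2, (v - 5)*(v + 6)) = v + 6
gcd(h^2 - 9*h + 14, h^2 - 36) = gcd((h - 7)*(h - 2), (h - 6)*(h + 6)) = 1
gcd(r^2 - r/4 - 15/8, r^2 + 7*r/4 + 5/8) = r + 5/4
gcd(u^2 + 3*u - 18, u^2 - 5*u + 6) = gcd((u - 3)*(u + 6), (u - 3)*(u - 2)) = u - 3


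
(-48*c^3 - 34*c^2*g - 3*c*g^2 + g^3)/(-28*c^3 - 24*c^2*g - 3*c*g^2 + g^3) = (24*c^2 + 5*c*g - g^2)/(14*c^2 + 5*c*g - g^2)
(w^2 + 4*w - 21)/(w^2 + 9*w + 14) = (w - 3)/(w + 2)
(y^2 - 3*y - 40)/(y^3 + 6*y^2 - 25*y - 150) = (y - 8)/(y^2 + y - 30)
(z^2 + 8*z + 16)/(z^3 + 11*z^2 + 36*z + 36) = (z^2 + 8*z + 16)/(z^3 + 11*z^2 + 36*z + 36)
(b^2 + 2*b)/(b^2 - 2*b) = (b + 2)/(b - 2)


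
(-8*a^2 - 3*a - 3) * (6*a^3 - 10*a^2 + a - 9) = -48*a^5 + 62*a^4 + 4*a^3 + 99*a^2 + 24*a + 27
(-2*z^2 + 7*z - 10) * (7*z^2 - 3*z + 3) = -14*z^4 + 55*z^3 - 97*z^2 + 51*z - 30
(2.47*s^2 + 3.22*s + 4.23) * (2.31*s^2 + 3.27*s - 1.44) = 5.7057*s^4 + 15.5151*s^3 + 16.7439*s^2 + 9.1953*s - 6.0912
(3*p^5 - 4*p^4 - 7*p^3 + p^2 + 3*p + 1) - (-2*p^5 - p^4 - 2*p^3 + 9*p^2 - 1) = 5*p^5 - 3*p^4 - 5*p^3 - 8*p^2 + 3*p + 2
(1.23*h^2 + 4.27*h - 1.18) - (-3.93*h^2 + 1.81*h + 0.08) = 5.16*h^2 + 2.46*h - 1.26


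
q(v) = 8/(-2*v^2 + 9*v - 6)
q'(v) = 8*(4*v - 9)/(-2*v^2 + 9*v - 6)^2 = 8*(4*v - 9)/(2*v^2 - 9*v + 6)^2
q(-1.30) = -0.38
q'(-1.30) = -0.26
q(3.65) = 39.02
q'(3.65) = 1066.03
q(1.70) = 2.27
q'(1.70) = -1.42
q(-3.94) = -0.11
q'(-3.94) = -0.04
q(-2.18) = -0.23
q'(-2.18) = -0.11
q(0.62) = -6.73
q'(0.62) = -36.91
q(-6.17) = -0.06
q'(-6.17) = -0.01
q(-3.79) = -0.12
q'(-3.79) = -0.04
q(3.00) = 2.67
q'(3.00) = 2.67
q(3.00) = 2.67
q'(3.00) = 2.67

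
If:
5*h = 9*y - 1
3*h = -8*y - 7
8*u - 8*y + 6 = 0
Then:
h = -71/67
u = -329/268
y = -32/67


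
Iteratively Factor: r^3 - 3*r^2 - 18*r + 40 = (r + 4)*(r^2 - 7*r + 10) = (r - 2)*(r + 4)*(r - 5)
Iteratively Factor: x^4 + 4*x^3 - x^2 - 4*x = (x - 1)*(x^3 + 5*x^2 + 4*x) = (x - 1)*(x + 4)*(x^2 + x) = x*(x - 1)*(x + 4)*(x + 1)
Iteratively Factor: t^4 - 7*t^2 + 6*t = (t + 3)*(t^3 - 3*t^2 + 2*t) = (t - 2)*(t + 3)*(t^2 - t) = (t - 2)*(t - 1)*(t + 3)*(t)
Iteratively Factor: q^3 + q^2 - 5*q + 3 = (q + 3)*(q^2 - 2*q + 1) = (q - 1)*(q + 3)*(q - 1)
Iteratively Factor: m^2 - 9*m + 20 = (m - 5)*(m - 4)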